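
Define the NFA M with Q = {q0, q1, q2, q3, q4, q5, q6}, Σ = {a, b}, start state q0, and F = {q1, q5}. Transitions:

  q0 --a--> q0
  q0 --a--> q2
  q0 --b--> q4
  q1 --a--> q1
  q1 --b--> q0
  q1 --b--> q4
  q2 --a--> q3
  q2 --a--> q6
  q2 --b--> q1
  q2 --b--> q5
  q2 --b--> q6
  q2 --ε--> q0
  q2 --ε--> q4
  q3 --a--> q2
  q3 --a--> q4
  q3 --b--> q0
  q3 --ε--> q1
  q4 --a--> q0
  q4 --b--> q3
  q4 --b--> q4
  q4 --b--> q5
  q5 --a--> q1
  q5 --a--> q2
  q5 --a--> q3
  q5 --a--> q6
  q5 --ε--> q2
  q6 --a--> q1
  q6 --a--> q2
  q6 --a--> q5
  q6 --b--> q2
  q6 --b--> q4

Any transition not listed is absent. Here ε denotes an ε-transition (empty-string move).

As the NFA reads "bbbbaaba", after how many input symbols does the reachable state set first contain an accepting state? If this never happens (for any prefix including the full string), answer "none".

2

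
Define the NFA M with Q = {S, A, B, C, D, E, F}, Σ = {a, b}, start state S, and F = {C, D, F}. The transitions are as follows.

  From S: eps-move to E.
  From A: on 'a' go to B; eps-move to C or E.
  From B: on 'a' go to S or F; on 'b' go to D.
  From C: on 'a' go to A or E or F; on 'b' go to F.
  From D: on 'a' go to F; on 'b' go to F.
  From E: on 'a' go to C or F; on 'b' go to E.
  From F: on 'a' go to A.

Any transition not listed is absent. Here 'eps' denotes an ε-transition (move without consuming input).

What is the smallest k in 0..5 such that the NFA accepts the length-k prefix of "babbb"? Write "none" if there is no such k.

Start: ε-closure({S}) = {S, E}.
Read 'b': S→∅, E→{E}; now {E}.
Read 'a': E→{C, F}; now {C, F}.
None of the earlier sets intersect F, but {C, F} does.

2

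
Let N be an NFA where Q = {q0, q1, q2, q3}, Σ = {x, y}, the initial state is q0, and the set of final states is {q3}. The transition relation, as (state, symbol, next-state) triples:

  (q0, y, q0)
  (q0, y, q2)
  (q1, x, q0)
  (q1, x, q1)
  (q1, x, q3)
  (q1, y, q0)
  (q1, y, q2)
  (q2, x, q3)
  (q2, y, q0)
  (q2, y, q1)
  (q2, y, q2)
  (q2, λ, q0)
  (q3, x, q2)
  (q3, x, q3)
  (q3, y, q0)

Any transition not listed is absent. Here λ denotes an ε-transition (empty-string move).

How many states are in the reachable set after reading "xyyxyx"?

0

Start in {q0}.
Read 'x': {q0} → ∅.
The set is empty and remains empty for the remaining 5 symbols.
That set has 0 states.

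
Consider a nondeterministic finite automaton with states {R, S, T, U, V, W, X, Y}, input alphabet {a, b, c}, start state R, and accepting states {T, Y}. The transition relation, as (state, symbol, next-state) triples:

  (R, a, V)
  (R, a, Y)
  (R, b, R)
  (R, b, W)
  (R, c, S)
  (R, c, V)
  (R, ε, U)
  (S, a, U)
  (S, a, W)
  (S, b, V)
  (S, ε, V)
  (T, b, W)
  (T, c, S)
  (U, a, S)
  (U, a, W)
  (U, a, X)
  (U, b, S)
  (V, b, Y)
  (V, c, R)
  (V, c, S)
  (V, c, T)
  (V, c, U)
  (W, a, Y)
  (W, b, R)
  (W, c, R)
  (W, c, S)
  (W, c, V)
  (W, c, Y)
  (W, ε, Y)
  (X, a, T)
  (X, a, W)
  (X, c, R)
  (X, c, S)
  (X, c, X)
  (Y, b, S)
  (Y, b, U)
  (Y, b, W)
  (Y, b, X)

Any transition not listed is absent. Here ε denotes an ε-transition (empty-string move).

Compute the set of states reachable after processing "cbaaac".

∅

Start: ε-closure({R}) = {R, U}.
Read 'c': R→{S, V}, U→∅; now {S, V}.
Read 'b': S→{V}, V→{Y}; now {V, Y}.
Read 'a': V→∅, Y→∅; now ∅.
The set is empty and remains empty for the remaining 3 symbols.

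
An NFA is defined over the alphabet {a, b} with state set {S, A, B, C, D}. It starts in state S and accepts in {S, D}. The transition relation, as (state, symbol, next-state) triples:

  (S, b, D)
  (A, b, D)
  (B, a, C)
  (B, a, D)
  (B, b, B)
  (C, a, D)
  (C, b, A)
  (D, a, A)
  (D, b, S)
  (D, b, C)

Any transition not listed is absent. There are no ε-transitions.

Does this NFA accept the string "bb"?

Yes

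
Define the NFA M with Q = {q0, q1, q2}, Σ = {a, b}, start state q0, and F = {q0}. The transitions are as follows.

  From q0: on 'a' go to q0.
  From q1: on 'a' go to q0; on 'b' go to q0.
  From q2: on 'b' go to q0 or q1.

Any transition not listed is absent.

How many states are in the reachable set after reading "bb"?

0

Start in {q0}.
Read 'b': {q0} → ∅.
The set is empty and remains empty for the remaining 1 symbol.
That set has 0 states.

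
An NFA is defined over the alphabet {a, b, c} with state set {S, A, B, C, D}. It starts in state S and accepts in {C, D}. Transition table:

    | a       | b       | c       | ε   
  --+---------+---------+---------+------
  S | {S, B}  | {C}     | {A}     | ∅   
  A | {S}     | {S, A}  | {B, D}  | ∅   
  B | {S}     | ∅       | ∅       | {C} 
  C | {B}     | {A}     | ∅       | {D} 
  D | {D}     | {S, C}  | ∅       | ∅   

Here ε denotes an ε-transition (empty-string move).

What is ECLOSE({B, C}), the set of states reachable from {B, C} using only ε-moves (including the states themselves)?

Begin with {B, C}.
ε-move C → D; add D.

{B, C, D}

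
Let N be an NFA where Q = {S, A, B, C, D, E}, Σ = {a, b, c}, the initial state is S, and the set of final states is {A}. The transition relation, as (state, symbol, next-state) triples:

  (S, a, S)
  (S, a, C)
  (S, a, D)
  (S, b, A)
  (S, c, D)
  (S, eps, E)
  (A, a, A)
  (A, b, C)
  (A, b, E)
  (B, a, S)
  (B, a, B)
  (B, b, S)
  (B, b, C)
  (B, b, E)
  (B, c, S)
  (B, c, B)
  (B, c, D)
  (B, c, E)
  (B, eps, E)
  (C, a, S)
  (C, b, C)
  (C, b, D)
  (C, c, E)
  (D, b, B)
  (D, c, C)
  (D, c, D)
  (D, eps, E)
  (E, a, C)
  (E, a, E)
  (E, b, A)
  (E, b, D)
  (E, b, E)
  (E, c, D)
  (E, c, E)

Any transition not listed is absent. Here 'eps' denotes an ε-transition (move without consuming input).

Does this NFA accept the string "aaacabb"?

Start: ε-closure({S}) = {S, E}.
Read 'a': S→{S, C, D}, E→{C, E}; now {S, C, D, E}.
Read 'a': S→{S, C, D}, C→{S}, D→∅, E→{C, E}; now {S, C, D, E}.
Read 'a': S→{S, C, D}, C→{S}, D→∅, E→{C, E}; now {S, C, D, E}.
Read 'c': S→{D}, C→{E}, D→{C, D}, E→{D, E}; now {C, D, E}.
Read 'a': C→{S}, D→∅, E→{C, E}; now {S, C, E}.
Read 'b': S→{A}, C→{C, D}, E→{A, D, E}; now {A, C, D, E}.
Read 'b': A→{C, E}, C→{C, D}, D→{B}, E→{A, D, E}; now {A, B, C, D, E}.
The final set {A, B, C, D, E} contains the accepting state A.

Yes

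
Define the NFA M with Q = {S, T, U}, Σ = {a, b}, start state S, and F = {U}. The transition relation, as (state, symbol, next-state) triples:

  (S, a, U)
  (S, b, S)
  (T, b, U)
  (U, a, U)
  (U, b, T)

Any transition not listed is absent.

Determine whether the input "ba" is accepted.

Start in {S}.
Read 'b': S→{S}; now {S}.
Read 'a': S→{U}; now {U}.
The final set {U} contains the accepting state U.

Yes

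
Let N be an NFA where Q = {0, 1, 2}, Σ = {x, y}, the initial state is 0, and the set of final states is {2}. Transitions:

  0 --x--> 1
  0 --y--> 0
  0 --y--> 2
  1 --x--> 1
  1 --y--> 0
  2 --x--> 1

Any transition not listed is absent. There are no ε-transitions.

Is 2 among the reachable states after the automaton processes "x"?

Start in {0}.
Read 'x': 0→{1}; now {1}.
State 2 is not in {1}.

No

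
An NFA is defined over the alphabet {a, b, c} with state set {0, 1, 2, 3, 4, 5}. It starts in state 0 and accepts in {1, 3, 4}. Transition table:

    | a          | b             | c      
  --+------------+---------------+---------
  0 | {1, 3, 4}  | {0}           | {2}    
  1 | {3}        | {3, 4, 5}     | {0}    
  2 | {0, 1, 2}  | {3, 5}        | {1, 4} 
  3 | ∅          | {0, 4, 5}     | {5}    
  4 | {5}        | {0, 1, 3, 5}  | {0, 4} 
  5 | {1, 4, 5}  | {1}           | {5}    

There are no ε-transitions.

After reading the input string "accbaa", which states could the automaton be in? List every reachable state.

{1, 3, 4, 5}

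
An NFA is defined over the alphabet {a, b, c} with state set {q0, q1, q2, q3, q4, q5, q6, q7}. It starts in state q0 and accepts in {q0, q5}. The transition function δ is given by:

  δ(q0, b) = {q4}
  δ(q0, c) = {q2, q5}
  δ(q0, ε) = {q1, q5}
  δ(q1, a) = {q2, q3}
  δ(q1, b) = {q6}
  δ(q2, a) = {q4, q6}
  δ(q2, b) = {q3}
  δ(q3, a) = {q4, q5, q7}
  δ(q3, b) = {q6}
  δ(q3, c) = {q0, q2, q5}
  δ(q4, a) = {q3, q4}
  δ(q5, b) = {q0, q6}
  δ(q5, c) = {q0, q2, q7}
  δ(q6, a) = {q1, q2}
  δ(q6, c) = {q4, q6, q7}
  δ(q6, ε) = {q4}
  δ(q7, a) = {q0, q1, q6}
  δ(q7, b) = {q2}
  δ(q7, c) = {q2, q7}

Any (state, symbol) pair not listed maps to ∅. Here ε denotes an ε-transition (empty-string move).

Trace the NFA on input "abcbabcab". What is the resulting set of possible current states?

Start: ε-closure({q0}) = {q0, q1, q5}.
Read 'a': {q0, q1, q5} → {q2, q3}.
Read 'b': {q2, q3} → {q3, q4, q6}.
Read 'c': {q3, q4, q6} → {q0, q1, q2, q4, q5, q6, q7}.
Read 'b': {q0, q1, q2, q4, q5, q6, q7} → {q0, q1, q2, q3, q4, q5, q6}.
Read 'a': {q0, q1, q2, q3, q4, q5, q6} → {q1, q2, q3, q4, q5, q6, q7}.
Read 'b': {q1, q2, q3, q4, q5, q6, q7} → {q0, q1, q2, q3, q4, q5, q6}.
Read 'c': {q0, q1, q2, q3, q4, q5, q6} → {q0, q1, q2, q4, q5, q6, q7}.
Read 'a': {q0, q1, q2, q4, q5, q6, q7} → {q0, q1, q2, q3, q4, q5, q6}.
Read 'b': {q0, q1, q2, q3, q4, q5, q6} → {q0, q1, q3, q4, q5, q6}.

{q0, q1, q3, q4, q5, q6}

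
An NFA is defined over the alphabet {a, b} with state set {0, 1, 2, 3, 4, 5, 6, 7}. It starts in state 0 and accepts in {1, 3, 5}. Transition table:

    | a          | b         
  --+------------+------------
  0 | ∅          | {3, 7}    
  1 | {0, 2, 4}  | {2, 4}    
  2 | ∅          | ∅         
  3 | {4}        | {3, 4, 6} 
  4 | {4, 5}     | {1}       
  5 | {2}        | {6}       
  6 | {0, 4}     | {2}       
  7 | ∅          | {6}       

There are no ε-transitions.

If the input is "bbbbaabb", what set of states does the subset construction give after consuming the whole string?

{2, 4}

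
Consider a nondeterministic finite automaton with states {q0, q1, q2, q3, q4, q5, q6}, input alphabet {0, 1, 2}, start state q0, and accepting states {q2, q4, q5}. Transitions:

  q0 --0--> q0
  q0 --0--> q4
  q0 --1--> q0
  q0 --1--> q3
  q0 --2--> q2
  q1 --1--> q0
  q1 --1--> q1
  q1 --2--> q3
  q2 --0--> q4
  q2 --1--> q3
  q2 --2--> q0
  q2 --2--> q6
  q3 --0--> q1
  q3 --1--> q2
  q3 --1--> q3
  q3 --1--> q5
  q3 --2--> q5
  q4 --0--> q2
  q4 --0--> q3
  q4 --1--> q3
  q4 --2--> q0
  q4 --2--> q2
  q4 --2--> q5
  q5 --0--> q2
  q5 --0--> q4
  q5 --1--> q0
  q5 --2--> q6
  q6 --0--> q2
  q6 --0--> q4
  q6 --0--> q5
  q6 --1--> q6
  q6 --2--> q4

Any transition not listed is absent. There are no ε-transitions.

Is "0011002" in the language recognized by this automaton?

Start in {q0}.
Read '0': {q0} → {q0, q4}.
Read '0': {q0, q4} → {q0, q2, q3, q4}.
Read '1': {q0, q2, q3, q4} → {q0, q2, q3, q5}.
Read '1': {q0, q2, q3, q5} → {q0, q2, q3, q5}.
Read '0': {q0, q2, q3, q5} → {q0, q1, q2, q4}.
Read '0': {q0, q1, q2, q4} → {q0, q2, q3, q4}.
Read '2': {q0, q2, q3, q4} → {q0, q2, q5, q6}.
The final set {q0, q2, q5, q6} contains the accepting states q2, q5.

Yes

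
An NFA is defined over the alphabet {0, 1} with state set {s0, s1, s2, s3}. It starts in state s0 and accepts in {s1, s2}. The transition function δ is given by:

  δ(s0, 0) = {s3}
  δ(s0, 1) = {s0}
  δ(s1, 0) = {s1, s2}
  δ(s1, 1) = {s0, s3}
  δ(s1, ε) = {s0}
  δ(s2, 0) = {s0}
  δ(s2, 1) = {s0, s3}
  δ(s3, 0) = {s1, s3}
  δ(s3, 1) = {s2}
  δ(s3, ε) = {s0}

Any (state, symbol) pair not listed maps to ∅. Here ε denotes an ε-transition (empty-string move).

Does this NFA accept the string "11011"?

No

Start in {s0}.
Read '1': s0→{s0}; now {s0}.
Read '1': s0→{s0}; now {s0}.
Read '0': s0→{s3}; union {s3}; ε-closure = {s0, s3}.
Read '1': s0→{s0}, s3→{s2}; now {s0, s2}.
Read '1': s0→{s0}, s2→{s0, s3}; now {s0, s3}.
The final set {s0, s3} contains no accepting state.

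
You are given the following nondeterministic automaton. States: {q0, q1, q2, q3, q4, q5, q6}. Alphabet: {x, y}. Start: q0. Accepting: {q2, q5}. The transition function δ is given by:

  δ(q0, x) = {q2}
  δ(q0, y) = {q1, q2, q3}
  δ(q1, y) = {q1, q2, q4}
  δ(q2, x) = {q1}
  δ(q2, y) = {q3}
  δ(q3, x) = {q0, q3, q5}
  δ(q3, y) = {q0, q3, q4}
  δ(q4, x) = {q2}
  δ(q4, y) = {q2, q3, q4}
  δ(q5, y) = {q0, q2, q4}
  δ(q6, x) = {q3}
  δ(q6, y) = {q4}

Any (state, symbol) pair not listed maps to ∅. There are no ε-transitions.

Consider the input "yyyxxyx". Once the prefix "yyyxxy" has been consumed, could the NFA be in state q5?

No

Start in {q0}.
Read 'y': {q0} → {q1, q2, q3}.
Read 'y': {q1, q2, q3} → {q0, q1, q2, q3, q4}.
Read 'y': {q0, q1, q2, q3, q4} → {q0, q1, q2, q3, q4}.
Read 'x': {q0, q1, q2, q3, q4} → {q0, q1, q2, q3, q5}.
Read 'x': {q0, q1, q2, q3, q5} → {q0, q1, q2, q3, q5}.
Read 'y': {q0, q1, q2, q3, q5} → {q0, q1, q2, q3, q4}.
State q5 is not in {q0, q1, q2, q3, q4}.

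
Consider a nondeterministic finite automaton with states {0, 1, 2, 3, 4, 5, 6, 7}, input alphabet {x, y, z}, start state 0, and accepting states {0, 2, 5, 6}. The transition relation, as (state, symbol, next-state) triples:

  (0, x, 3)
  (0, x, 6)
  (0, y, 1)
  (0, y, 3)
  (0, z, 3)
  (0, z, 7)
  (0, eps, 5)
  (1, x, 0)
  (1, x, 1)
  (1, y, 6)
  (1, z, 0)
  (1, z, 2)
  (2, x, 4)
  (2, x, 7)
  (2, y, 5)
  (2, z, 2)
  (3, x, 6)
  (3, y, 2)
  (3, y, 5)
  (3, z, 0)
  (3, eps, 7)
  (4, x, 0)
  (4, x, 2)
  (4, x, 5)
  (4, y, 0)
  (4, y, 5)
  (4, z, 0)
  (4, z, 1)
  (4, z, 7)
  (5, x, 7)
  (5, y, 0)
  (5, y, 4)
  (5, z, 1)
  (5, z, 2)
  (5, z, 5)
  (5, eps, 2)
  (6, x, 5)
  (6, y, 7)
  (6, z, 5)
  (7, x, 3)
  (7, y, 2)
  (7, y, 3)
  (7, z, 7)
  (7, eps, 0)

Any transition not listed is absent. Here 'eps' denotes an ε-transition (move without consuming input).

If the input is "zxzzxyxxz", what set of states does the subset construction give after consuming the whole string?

Start: ε-closure({0}) = {0, 2, 5}.
Read 'z': {0, 2, 5} → {0, 1, 2, 3, 5, 7}.
Read 'x': {0, 1, 2, 3, 5, 7} → {0, 1, 2, 3, 4, 5, 6, 7}.
Read 'z': {0, 1, 2, 3, 4, 5, 6, 7} → {0, 1, 2, 3, 5, 7}.
Read 'z': {0, 1, 2, 3, 5, 7} → {0, 1, 2, 3, 5, 7}.
Read 'x': {0, 1, 2, 3, 5, 7} → {0, 1, 2, 3, 4, 5, 6, 7}.
Read 'y': {0, 1, 2, 3, 4, 5, 6, 7} → {0, 1, 2, 3, 4, 5, 6, 7}.
Read 'x': {0, 1, 2, 3, 4, 5, 6, 7} → {0, 1, 2, 3, 4, 5, 6, 7}.
Read 'x': {0, 1, 2, 3, 4, 5, 6, 7} → {0, 1, 2, 3, 4, 5, 6, 7}.
Read 'z': {0, 1, 2, 3, 4, 5, 6, 7} → {0, 1, 2, 3, 5, 7}.

{0, 1, 2, 3, 5, 7}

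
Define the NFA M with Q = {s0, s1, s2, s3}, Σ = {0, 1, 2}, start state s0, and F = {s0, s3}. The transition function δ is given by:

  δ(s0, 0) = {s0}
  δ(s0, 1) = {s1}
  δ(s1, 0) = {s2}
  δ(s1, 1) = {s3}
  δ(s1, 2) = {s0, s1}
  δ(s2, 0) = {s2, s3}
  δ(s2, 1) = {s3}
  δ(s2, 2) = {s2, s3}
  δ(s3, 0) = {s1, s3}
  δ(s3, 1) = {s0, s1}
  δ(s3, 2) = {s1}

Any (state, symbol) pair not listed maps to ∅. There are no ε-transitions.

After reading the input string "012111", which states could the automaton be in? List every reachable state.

Start in {s0}.
Read '0': {s0} → {s0}.
Read '1': {s0} → {s1}.
Read '2': {s1} → {s0, s1}.
Read '1': {s0, s1} → {s1, s3}.
Read '1': {s1, s3} → {s0, s1, s3}.
Read '1': {s0, s1, s3} → {s0, s1, s3}.

{s0, s1, s3}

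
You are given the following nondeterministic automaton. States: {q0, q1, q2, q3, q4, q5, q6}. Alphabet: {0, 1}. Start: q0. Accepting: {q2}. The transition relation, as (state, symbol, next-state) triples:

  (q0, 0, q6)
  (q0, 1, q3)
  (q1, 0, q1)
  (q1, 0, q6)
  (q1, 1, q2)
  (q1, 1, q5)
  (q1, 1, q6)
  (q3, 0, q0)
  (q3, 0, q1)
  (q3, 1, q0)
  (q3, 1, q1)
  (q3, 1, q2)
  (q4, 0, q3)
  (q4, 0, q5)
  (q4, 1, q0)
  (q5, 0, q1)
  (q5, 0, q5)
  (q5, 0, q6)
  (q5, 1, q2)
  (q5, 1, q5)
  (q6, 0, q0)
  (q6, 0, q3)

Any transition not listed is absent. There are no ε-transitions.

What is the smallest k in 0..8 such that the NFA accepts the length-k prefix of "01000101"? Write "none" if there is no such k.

Start in {q0}.
Read '0': {q0} → {q6}.
Read '1': {q6} → ∅.
The set is empty and remains empty for the remaining 6 symbols.
No reachable set along the way intersects F.

none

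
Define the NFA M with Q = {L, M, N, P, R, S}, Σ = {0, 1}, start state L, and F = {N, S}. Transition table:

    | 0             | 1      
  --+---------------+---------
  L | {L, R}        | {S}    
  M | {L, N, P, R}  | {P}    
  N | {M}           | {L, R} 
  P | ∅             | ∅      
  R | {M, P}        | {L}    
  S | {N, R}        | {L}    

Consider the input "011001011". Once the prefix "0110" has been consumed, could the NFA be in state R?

Start in {L}.
Read '0': {L} → {L, R}.
Read '1': {L, R} → {L, S}.
Read '1': {L, S} → {L, S}.
Read '0': {L, S} → {L, N, R}.
State R is in {L, N, R}.

Yes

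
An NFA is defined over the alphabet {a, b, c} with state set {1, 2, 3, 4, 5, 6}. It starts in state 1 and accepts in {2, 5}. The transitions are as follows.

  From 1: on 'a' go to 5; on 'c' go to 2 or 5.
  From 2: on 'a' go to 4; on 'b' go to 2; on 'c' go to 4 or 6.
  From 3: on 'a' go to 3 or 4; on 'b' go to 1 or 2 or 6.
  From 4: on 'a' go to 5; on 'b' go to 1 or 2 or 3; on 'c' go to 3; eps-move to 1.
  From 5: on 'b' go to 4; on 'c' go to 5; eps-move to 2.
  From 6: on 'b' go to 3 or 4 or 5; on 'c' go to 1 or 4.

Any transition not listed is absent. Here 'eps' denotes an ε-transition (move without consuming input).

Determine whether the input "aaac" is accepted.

Start in {1}.
Read 'a': 1→{5}; union {5}; ε-closure = {2, 5}.
Read 'a': 2→{4}, 5→∅; union {4}; ε-closure = {1, 4}.
Read 'a': 1→{5}, 4→{5}; union {5}; ε-closure = {2, 5}.
Read 'c': 2→{4, 6}, 5→{5}; union {4, 5, 6}; ε-closure = {1, 2, 4, 5, 6}.
The final set {1, 2, 4, 5, 6} contains the accepting states 2, 5.

Yes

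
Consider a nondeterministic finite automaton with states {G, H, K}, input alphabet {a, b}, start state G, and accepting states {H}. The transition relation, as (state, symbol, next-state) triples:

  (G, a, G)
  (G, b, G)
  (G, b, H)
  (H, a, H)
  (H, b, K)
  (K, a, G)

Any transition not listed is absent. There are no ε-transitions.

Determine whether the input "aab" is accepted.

Yes

Start in {G}.
Read 'a': G→{G}; now {G}.
Read 'a': G→{G}; now {G}.
Read 'b': G→{G, H}; now {G, H}.
The final set {G, H} contains the accepting state H.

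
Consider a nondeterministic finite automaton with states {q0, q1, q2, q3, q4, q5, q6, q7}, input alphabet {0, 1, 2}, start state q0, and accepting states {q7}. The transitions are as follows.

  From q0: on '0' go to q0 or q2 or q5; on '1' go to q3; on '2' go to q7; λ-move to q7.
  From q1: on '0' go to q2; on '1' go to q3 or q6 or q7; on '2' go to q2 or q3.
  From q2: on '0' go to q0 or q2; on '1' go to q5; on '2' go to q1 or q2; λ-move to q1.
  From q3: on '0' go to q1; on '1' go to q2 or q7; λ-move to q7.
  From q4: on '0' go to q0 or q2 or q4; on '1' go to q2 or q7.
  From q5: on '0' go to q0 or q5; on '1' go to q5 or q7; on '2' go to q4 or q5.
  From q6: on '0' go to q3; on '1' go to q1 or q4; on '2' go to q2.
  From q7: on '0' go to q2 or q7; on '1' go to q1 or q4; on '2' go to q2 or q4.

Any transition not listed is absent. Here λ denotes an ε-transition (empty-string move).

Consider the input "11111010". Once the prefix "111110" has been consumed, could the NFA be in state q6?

No

Start: ε-closure({q0}) = {q0, q7}.
Read '1': {q0, q7} → {q1, q3, q4, q7}.
Read '1': {q1, q3, q4, q7} → {q1, q2, q3, q4, q6, q7}.
Read '1': {q1, q2, q3, q4, q6, q7} → {q1, q2, q3, q4, q5, q6, q7}.
Read '1': {q1, q2, q3, q4, q5, q6, q7} → {q1, q2, q3, q4, q5, q6, q7}.
Read '1': {q1, q2, q3, q4, q5, q6, q7} → {q1, q2, q3, q4, q5, q6, q7}.
Read '0': {q1, q2, q3, q4, q5, q6, q7} → {q0, q1, q2, q3, q4, q5, q7}.
State q6 is not in {q0, q1, q2, q3, q4, q5, q7}.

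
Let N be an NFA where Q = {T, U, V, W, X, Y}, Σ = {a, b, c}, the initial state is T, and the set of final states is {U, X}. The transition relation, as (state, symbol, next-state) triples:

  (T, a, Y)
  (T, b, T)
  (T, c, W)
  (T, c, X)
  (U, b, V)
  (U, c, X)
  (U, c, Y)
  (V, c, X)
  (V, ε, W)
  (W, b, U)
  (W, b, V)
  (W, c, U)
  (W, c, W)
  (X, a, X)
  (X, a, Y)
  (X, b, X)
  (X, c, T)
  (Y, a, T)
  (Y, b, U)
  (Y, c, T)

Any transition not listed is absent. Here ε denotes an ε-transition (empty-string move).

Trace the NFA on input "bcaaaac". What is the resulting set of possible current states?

Start in {T}.
Read 'b': T→{T}; now {T}.
Read 'c': T→{W, X}; now {W, X}.
Read 'a': W→∅, X→{X, Y}; now {X, Y}.
Read 'a': X→{X, Y}, Y→{T}; now {T, X, Y}.
Read 'a': T→{Y}, X→{X, Y}, Y→{T}; now {T, X, Y}.
Read 'a': T→{Y}, X→{X, Y}, Y→{T}; now {T, X, Y}.
Read 'c': T→{W, X}, X→{T}, Y→{T}; now {T, W, X}.

{T, W, X}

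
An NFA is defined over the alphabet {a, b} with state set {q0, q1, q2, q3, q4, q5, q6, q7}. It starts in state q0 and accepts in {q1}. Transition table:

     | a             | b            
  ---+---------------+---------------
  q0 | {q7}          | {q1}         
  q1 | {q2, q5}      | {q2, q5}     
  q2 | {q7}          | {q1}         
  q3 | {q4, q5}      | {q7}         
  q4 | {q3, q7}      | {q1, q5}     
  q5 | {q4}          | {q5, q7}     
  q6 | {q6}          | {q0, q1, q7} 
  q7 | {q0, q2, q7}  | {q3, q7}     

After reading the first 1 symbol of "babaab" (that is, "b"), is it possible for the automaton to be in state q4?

Start in {q0}.
Read 'b': {q0} → {q1}.
State q4 is not in {q1}.

No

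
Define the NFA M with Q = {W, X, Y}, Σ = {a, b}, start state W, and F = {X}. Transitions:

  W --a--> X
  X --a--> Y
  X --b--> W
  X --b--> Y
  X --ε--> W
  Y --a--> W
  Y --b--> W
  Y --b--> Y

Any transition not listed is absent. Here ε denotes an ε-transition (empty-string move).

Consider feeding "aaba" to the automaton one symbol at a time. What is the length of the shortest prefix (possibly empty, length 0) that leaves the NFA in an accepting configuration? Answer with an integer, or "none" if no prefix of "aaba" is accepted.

1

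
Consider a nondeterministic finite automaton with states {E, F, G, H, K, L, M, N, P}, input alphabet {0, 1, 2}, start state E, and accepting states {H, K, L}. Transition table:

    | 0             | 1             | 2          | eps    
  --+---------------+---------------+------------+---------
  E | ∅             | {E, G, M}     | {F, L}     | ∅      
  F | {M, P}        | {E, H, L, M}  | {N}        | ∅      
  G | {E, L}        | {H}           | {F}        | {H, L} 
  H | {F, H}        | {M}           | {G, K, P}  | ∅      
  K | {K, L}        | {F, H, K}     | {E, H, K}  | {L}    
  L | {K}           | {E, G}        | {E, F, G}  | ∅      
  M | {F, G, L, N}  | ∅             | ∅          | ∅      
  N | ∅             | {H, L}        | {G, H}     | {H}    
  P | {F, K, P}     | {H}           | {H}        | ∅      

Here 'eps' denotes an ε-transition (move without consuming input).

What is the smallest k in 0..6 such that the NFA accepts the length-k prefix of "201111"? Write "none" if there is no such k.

1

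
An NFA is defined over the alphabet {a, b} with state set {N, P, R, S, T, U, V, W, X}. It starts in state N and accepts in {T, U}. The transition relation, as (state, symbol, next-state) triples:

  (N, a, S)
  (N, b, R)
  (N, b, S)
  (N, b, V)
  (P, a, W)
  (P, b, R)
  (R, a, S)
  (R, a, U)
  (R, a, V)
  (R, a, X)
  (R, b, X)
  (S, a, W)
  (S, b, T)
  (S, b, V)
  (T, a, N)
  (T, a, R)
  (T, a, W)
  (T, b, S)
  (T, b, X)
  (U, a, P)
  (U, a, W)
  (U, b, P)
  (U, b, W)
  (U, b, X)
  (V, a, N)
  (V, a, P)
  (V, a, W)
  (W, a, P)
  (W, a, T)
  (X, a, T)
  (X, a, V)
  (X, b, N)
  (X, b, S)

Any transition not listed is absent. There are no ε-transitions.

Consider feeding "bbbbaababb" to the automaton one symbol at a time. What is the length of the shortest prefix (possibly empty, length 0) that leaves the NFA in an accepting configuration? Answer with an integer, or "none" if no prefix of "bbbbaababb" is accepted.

2

Start in {N}.
Read 'b': N→{R, S, V}; now {R, S, V}.
Read 'b': R→{X}, S→{T, V}, V→∅; now {T, V, X}.
None of the earlier sets intersect F, but {T, V, X} does.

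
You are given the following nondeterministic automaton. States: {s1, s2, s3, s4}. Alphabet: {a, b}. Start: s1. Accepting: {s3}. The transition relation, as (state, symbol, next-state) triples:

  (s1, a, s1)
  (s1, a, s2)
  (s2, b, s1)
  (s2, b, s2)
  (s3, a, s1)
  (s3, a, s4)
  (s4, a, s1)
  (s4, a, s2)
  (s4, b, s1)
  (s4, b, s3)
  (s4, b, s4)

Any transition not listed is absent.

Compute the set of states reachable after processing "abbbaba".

{s1, s2}

Start in {s1}.
Read 'a': s1→{s1, s2}; now {s1, s2}.
Read 'b': s1→∅, s2→{s1, s2}; now {s1, s2}.
Read 'b': s1→∅, s2→{s1, s2}; now {s1, s2}.
Read 'b': s1→∅, s2→{s1, s2}; now {s1, s2}.
Read 'a': s1→{s1, s2}, s2→∅; now {s1, s2}.
Read 'b': s1→∅, s2→{s1, s2}; now {s1, s2}.
Read 'a': s1→{s1, s2}, s2→∅; now {s1, s2}.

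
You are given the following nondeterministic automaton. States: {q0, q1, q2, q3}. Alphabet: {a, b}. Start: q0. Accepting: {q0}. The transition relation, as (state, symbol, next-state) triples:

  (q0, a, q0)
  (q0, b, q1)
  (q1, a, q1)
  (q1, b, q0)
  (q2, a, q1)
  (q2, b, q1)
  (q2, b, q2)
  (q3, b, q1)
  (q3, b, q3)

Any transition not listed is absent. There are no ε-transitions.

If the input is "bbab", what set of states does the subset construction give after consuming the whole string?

Start in {q0}.
Read 'b': q0→{q1}; now {q1}.
Read 'b': q1→{q0}; now {q0}.
Read 'a': q0→{q0}; now {q0}.
Read 'b': q0→{q1}; now {q1}.

{q1}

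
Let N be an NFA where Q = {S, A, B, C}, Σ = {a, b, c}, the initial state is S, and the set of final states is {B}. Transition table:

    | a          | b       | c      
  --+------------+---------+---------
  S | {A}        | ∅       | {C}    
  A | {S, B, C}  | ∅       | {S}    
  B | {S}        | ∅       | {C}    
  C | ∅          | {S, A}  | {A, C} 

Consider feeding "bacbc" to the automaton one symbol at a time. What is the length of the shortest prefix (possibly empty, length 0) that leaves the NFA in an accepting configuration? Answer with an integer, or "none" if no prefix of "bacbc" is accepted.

Start in {S}.
Read 'b': S→∅; now ∅.
The set is empty and remains empty for the remaining 4 symbols.
No reachable set along the way intersects F.

none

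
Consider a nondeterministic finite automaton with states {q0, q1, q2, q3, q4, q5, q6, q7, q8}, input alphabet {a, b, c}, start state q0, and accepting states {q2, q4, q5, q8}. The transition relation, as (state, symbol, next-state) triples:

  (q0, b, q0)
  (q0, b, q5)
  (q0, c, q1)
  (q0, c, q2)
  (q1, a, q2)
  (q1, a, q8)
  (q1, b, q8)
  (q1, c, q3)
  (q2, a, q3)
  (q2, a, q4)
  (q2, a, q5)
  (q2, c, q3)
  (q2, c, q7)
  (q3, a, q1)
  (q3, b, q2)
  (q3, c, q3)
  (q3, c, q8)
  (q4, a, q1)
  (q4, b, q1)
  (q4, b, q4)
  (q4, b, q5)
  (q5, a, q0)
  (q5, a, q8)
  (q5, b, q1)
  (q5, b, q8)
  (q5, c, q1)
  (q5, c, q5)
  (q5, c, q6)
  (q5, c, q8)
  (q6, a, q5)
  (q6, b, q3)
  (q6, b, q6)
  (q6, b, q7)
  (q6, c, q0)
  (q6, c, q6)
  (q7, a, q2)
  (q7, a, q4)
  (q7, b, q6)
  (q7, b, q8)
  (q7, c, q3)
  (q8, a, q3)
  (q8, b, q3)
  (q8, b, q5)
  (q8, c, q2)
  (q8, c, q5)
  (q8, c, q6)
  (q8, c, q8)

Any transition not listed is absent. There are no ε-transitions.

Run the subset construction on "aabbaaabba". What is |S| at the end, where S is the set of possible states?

Start in {q0}.
Read 'a': {q0} → ∅.
The set is empty and remains empty for the remaining 9 symbols.
That set has 0 states.

0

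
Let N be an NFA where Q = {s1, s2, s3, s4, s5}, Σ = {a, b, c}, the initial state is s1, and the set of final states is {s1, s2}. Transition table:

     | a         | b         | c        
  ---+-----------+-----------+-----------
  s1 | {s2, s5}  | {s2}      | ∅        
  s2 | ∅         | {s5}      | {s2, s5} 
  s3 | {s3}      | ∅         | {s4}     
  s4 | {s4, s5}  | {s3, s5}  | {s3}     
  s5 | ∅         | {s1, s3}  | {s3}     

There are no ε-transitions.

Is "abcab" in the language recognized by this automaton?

Yes

Start in {s1}.
Read 'a': s1→{s2, s5}; now {s2, s5}.
Read 'b': s2→{s5}, s5→{s1, s3}; now {s1, s3, s5}.
Read 'c': s1→∅, s3→{s4}, s5→{s3}; now {s3, s4}.
Read 'a': s3→{s3}, s4→{s4, s5}; now {s3, s4, s5}.
Read 'b': s3→∅, s4→{s3, s5}, s5→{s1, s3}; now {s1, s3, s5}.
The final set {s1, s3, s5} contains the accepting state s1.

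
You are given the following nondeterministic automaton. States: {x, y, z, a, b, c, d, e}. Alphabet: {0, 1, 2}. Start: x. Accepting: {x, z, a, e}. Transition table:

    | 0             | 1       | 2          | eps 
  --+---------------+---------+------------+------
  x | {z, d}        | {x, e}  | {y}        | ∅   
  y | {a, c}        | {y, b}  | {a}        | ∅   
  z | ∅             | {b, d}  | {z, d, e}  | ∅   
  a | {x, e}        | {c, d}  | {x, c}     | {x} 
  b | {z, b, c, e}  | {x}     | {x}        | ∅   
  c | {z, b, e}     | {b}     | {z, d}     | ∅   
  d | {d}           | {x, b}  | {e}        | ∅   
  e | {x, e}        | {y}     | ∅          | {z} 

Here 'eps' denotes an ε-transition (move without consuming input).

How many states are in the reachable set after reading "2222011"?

6

Start in {x}.
Read '2': x→{y}; now {y}.
Read '2': y→{a}; union {a}; ε-closure = {x, a}.
Read '2': x→{y}, a→{x, c}; now {x, y, c}.
Read '2': x→{y}, y→{a}, c→{z, d}; union {y, z, a, d}; ε-closure = {x, y, z, a, d}.
Read '0': x→{z, d}, y→{a, c}, z→∅, a→{x, e}, d→{d}; now {x, z, a, c, d, e}.
Read '1': x→{x, e}, z→{b, d}, a→{c, d}, c→{b}, d→{x, b}, e→{y}; union {x, y, b, c, d, e}; ε-closure = {x, y, z, b, c, d, e}.
Read '1': x→{x, e}, y→{y, b}, z→{b, d}, b→{x}, c→{b}, d→{x, b}, e→{y}; union {x, y, b, d, e}; ε-closure = {x, y, z, b, d, e}.
That set has 6 states.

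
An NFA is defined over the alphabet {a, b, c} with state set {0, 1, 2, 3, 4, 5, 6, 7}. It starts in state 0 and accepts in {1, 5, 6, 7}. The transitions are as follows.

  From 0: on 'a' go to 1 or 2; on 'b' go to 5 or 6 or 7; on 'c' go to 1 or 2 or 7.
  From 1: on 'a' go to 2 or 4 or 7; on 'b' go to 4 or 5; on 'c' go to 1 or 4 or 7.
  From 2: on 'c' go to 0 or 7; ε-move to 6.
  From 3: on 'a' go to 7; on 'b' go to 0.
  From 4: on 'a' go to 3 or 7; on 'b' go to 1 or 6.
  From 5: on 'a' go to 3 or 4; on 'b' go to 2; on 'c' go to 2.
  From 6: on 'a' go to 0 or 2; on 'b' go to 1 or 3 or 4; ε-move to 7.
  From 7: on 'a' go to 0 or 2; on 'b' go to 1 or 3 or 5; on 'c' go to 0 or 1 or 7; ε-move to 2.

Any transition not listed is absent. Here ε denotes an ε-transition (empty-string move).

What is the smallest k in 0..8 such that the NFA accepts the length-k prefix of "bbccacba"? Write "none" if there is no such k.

1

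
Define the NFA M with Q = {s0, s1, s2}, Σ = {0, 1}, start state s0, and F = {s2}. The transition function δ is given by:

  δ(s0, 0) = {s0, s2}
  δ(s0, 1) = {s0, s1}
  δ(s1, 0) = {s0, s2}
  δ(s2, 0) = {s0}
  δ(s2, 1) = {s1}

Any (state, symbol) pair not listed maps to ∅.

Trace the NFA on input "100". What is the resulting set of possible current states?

{s0, s2}

Start in {s0}.
Read '1': {s0} → {s0, s1}.
Read '0': {s0, s1} → {s0, s2}.
Read '0': {s0, s2} → {s0, s2}.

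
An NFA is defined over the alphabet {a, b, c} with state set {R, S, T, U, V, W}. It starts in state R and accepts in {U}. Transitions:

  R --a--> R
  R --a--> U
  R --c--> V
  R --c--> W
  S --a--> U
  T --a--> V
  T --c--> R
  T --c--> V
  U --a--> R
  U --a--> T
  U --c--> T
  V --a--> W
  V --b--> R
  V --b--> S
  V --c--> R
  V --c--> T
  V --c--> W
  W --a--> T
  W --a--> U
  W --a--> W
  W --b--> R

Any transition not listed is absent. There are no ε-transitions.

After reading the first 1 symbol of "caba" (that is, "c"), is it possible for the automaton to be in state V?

Yes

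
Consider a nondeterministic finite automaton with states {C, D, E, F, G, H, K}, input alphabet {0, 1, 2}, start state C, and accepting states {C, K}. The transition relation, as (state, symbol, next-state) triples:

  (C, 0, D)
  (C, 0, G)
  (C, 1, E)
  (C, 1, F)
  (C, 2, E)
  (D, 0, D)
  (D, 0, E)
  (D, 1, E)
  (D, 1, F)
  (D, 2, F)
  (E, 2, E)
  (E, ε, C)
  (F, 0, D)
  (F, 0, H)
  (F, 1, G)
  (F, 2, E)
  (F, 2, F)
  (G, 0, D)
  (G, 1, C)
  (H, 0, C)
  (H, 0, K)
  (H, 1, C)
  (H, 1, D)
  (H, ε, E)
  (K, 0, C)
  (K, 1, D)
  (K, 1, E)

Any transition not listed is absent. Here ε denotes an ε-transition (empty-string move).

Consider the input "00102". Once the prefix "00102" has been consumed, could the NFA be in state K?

Start in {C}.
Read '0': {C} → {D, G}.
Read '0': {D, G} → {C, D, E}.
Read '1': {C, D, E} → {C, E, F}.
Read '0': {C, E, F} → {C, D, E, G, H}.
Read '2': {C, D, E, G, H} → {C, E, F}.
State K is not in {C, E, F}.

No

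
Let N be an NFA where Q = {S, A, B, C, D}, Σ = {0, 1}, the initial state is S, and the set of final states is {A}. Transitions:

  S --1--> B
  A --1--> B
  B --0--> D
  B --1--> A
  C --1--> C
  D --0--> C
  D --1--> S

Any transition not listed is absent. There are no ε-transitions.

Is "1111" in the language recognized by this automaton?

Yes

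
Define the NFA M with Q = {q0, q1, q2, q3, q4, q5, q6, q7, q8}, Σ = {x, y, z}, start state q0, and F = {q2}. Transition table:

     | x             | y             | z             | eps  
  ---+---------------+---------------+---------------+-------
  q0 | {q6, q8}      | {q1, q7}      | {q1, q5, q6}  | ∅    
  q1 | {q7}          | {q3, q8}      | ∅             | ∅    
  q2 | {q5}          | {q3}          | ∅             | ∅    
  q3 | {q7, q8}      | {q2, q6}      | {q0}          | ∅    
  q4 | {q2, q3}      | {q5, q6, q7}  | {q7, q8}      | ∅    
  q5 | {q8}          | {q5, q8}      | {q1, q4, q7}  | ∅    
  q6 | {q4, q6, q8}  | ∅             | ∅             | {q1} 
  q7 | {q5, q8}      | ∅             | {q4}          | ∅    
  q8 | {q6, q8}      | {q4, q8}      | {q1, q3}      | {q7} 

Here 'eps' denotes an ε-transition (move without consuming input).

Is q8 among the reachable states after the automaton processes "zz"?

No

Start in {q0}.
Read 'z': q0→{q1, q5, q6}; now {q1, q5, q6}.
Read 'z': q1→∅, q5→{q1, q4, q7}, q6→∅; now {q1, q4, q7}.
State q8 is not in {q1, q4, q7}.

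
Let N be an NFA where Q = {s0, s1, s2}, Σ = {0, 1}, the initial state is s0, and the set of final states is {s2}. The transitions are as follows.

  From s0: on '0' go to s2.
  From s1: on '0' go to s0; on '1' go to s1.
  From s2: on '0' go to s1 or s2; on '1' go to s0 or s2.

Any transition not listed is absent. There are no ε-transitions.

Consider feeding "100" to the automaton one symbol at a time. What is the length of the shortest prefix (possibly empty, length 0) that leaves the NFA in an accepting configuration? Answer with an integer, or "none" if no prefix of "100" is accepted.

none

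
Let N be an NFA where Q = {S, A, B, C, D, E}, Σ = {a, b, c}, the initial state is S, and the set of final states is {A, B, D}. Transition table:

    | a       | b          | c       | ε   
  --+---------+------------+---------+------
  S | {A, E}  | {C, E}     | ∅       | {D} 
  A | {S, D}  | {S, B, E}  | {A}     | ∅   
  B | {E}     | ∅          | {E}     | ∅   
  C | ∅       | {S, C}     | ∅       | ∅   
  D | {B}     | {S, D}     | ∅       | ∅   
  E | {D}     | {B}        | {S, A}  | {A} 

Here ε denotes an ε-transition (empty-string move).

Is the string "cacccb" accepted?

No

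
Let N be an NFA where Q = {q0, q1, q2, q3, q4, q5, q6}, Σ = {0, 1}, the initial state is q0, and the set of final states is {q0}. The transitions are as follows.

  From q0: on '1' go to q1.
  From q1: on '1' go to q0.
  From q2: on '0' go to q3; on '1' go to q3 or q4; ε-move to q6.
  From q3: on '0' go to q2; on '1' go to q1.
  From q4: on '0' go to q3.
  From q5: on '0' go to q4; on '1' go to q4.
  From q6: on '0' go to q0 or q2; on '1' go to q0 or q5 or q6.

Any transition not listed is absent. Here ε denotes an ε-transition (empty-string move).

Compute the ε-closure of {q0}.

Begin with {q0}.
No ε-moves leave this set, so the closure equals the set itself.

{q0}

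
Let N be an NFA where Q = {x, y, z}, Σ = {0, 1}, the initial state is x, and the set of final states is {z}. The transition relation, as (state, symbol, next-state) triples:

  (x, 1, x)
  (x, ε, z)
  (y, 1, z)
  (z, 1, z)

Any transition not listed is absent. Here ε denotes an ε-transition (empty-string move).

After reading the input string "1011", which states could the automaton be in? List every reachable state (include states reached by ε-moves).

∅

Start: ε-closure({x}) = {x, z}.
Read '1': {x, z} → {x, z}.
Read '0': {x, z} → ∅.
The set is empty and remains empty for the remaining 2 symbols.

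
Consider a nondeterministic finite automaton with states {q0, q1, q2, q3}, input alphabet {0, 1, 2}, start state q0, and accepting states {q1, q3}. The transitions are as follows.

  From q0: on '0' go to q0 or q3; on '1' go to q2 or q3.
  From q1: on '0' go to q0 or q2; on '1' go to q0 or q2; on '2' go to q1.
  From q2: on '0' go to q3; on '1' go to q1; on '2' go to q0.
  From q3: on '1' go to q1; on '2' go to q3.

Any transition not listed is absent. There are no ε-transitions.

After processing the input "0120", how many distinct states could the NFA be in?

Start in {q0}.
Read '0': q0→{q0, q3}; now {q0, q3}.
Read '1': q0→{q2, q3}, q3→{q1}; now {q1, q2, q3}.
Read '2': q1→{q1}, q2→{q0}, q3→{q3}; now {q0, q1, q3}.
Read '0': q0→{q0, q3}, q1→{q0, q2}, q3→∅; now {q0, q2, q3}.
That set has 3 states.

3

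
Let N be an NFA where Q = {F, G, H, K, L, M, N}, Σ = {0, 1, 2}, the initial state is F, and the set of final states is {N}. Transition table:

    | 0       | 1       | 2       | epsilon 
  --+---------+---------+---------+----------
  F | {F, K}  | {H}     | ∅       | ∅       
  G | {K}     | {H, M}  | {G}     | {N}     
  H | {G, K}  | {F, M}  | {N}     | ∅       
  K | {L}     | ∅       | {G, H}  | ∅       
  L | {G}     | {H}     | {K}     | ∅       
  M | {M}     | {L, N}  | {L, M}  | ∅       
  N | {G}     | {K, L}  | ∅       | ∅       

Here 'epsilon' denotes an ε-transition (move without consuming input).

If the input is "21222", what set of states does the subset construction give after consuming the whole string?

Start in {F}.
Read '2': {F} → ∅.
The set is empty and remains empty for the remaining 4 symbols.

∅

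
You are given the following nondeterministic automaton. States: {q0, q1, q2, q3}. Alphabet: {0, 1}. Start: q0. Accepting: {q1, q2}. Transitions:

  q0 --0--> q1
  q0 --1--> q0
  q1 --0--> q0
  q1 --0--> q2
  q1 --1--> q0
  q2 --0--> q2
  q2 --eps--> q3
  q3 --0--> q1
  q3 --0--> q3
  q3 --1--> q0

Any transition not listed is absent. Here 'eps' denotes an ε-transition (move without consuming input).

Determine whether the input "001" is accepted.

No

Start in {q0}.
Read '0': {q0} → {q1}.
Read '0': {q1} → {q0, q2, q3}.
Read '1': {q0, q2, q3} → {q0}.
The final set {q0} contains no accepting state.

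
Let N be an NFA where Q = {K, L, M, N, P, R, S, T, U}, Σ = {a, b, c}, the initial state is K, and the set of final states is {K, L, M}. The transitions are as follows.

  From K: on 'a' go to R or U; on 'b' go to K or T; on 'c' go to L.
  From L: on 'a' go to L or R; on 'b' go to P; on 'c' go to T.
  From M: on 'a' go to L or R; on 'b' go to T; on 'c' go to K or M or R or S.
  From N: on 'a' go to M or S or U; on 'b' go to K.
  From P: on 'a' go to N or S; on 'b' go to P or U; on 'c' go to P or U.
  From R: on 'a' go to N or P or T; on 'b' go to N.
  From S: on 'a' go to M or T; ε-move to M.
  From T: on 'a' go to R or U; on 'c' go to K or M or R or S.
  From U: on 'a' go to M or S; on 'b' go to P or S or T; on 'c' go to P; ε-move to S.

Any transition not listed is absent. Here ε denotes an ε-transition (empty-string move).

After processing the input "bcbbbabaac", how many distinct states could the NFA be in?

7

Start in {K}.
Read 'b': {K} → {K, T}.
Read 'c': {K, T} → {K, L, M, R, S}.
Read 'b': {K, L, M, R, S} → {K, N, P, T}.
Read 'b': {K, N, P, T} → {K, M, P, S, T, U}.
Read 'b': {K, M, P, S, T, U} → {K, M, P, S, T, U}.
Read 'a': {K, M, P, S, T, U} → {L, M, N, R, S, T, U}.
Read 'b': {L, M, N, R, S, T, U} → {K, M, N, P, S, T}.
Read 'a': {K, M, N, P, S, T} → {L, M, N, R, S, T, U}.
Read 'a': {L, M, N, R, S, T, U} → {L, M, N, P, R, S, T, U}.
Read 'c': {L, M, N, P, R, S, T, U} → {K, M, P, R, S, T, U}.
That set has 7 states.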